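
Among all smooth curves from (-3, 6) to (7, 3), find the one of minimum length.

Arc-length functional: J[y] = ∫ sqrt(1 + (y')^2) dx.
Lagrangian L = sqrt(1 + (y')^2) has no explicit y dependence, so ∂L/∂y = 0 and the Euler-Lagrange equation gives
    d/dx( y' / sqrt(1 + (y')^2) ) = 0  ⇒  y' / sqrt(1 + (y')^2) = const.
Hence y' is constant, so y(x) is affine.
Fitting the endpoints (-3, 6) and (7, 3):
    slope m = (3 − 6) / (7 − (-3)) = -3/10,
    intercept c = 6 − m·(-3) = 51/10.
Extremal: y(x) = (-3/10) x + 51/10.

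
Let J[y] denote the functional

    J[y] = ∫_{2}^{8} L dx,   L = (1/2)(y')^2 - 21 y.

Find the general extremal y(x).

The Lagrangian is L = (1/2)(y')^2 - 21 y.
∂L/∂y = -21.
∂L/∂y' = y'.
The Euler-Lagrange equation d/dx(∂L/∂y') − ∂L/∂y = 0 becomes:
    y'' + 21 = 0
General solution: y(x) = -(21/2) x^2 + A x + B, where A and B are arbitrary constants fixed by the endpoint conditions.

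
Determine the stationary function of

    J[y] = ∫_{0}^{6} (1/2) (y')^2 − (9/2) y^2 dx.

The Lagrangian is L = (1/2) (y')^2 − (9/2) y^2.
Compute ∂L/∂y = -9y, ∂L/∂y' = y'.
The Euler-Lagrange equation d/dx(∂L/∂y') − ∂L/∂y = 0 reduces to
    y'' + 9 y = 0.
Its general solution is
    y(x) = A sin(3x) + B cos(3x),
with A, B fixed by the endpoint conditions.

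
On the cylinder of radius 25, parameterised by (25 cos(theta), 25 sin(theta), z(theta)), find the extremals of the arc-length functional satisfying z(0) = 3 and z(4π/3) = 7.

Parameterise the cylinder of radius R = 25 as
    r(θ) = (25 cos θ, 25 sin θ, z(θ)).
The arc-length element is
    ds = sqrt(625 + (dz/dθ)^2) dθ,
so the Lagrangian is L = sqrt(625 + z'^2).
L depends on z' only, not on z or θ, so ∂L/∂z = 0 and
    ∂L/∂z' = z' / sqrt(625 + z'^2).
The Euler-Lagrange equation gives
    d/dθ( z' / sqrt(625 + z'^2) ) = 0,
so z' is constant. Integrating once:
    z(θ) = a θ + b,
a helix on the cylinder (a straight line when the cylinder is unrolled). The constants a, b are determined by the endpoint conditions.
With endpoint conditions z(0) = 3 and z(4π/3) = 7: from z(0) = b we get b = 3, and a·4π/3 + 3 = 7 gives a = 3/π, so
    z(θ) = (3/π) θ + 3.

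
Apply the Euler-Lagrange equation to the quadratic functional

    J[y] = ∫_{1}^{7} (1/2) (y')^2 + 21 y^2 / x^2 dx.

The Lagrangian is L = (1/2) (y')^2 + 21 y^2 / x^2.
Compute ∂L/∂y = 42y/x^2, ∂L/∂y' = y'.
The Euler-Lagrange equation d/dx(∂L/∂y') − ∂L/∂y = 0 reduces to
    y'' − 42/x^2 · y = 0  (x > 0).
Its general solution is
    y(x) = A x^7 + B x^(-6),
with A, B fixed by the endpoint conditions.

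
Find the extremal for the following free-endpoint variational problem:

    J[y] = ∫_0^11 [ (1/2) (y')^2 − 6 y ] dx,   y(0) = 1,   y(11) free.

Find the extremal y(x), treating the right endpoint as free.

The Lagrangian L = (1/2) (y')^2 − 6 y gives
    ∂L/∂y = −6,   ∂L/∂y' = y'.
Euler-Lagrange: d/dx(y') − (−6) = 0, i.e. y'' + 6 = 0, so
    y(x) = −(6/2) x^2 + C1 x + C2.
Fixed left endpoint y(0) = 1 ⇒ C2 = 1.
The right endpoint x = 11 is free, so the natural (transversality) condition is ∂L/∂y' |_{x=11} = 0, i.e. y'(11) = 0.
Compute y'(x) = −6 x + C1, so y'(11) = −66 + C1 = 0 ⇒ C1 = 66.
Therefore the extremal is
    y(x) = −3 x^2 + 66 x + 1.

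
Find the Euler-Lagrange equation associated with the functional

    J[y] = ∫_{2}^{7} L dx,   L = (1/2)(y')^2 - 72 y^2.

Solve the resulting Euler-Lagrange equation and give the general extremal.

The Lagrangian is L = (1/2)(y')^2 - 72 y^2.
∂L/∂y = -144y.
∂L/∂y' = y'.
The Euler-Lagrange equation d/dx(∂L/∂y') − ∂L/∂y = 0 becomes:
    y'' + 144 y = 0
General solution: y(x) = A sin(12x) + B cos(12x), where A and B are arbitrary constants fixed by the endpoint conditions.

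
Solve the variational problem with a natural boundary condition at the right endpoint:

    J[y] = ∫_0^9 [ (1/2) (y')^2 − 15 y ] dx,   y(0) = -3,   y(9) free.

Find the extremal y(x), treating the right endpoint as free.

The Lagrangian L = (1/2) (y')^2 − 15 y gives
    ∂L/∂y = −15,   ∂L/∂y' = y'.
Euler-Lagrange: d/dx(y') − (−15) = 0, i.e. y'' + 15 = 0, so
    y(x) = −(15/2) x^2 + C1 x + C2.
Fixed left endpoint y(0) = -3 ⇒ C2 = -3.
The right endpoint x = 9 is free, so the natural (transversality) condition is ∂L/∂y' |_{x=9} = 0, i.e. y'(9) = 0.
Compute y'(x) = −15 x + C1, so y'(9) = −135 + C1 = 0 ⇒ C1 = 135.
Therefore the extremal is
    y(x) = −(15/2) x^2 + 135 x − 3.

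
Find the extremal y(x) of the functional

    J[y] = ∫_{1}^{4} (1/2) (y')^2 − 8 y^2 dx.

The Lagrangian is L = (1/2) (y')^2 − 8 y^2.
Compute ∂L/∂y = -16y, ∂L/∂y' = y'.
The Euler-Lagrange equation d/dx(∂L/∂y') − ∂L/∂y = 0 reduces to
    y'' + 16 y = 0.
Its general solution is
    y(x) = A sin(4x) + B cos(4x),
with A, B fixed by the endpoint conditions.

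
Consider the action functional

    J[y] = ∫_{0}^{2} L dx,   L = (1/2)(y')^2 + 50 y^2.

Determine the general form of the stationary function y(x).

The Lagrangian is L = (1/2)(y')^2 + 50 y^2.
∂L/∂y = 100y.
∂L/∂y' = y'.
The Euler-Lagrange equation d/dx(∂L/∂y') − ∂L/∂y = 0 becomes:
    y'' - 100 y = 0
General solution: y(x) = A e^(10x) + B e^(-10x), where A and B are arbitrary constants fixed by the endpoint conditions.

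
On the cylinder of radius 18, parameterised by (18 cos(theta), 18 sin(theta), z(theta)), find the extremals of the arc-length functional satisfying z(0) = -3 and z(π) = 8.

Parameterise the cylinder of radius R = 18 as
    r(θ) = (18 cos θ, 18 sin θ, z(θ)).
The arc-length element is
    ds = sqrt(324 + (dz/dθ)^2) dθ,
so the Lagrangian is L = sqrt(324 + z'^2).
L depends on z' only, not on z or θ, so ∂L/∂z = 0 and
    ∂L/∂z' = z' / sqrt(324 + z'^2).
The Euler-Lagrange equation gives
    d/dθ( z' / sqrt(324 + z'^2) ) = 0,
so z' is constant. Integrating once:
    z(θ) = a θ + b,
a helix on the cylinder (a straight line when the cylinder is unrolled). The constants a, b are determined by the endpoint conditions.
With endpoint conditions z(0) = -3 and z(π) = 8: from z(0) = b we get b = -3, and a·π + -3 = 8 gives a = 11/π, so
    z(θ) = (11/π) θ − 3.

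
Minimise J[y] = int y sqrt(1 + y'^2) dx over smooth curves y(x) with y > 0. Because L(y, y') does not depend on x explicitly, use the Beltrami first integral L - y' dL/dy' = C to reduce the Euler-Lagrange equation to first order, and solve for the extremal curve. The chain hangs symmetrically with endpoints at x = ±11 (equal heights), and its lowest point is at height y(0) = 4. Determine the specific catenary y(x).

The Lagrangian L(y, y') = y sqrt(1 + y'^2) has no explicit x dependence, so the Beltrami identity applies:
    L − y' ∂L/∂y' = C.
Compute ∂L/∂y' = y · y' / sqrt(1 + y'^2). Then
    L − y' ∂L/∂y'
    = y sqrt(1 + y'^2) − y · y'^2 / sqrt(1 + y'^2)
    = y (1 + y'^2 − y'^2) / sqrt(1 + y'^2)
    = y / sqrt(1 + y'^2) = C.
Squaring gives y^2 = C^2 (1 + y'^2), i.e.
    y'^2 = y^2 / C^2 − 1.
Separating variables,
    dy / sqrt(y^2 − C^2) = dx / C,
and integrating gives arccosh(y / C) = (x − a)/C, so
    y(x) = C cosh((x − a)/C),
the catenary. The constants C and a are fixed by the two endpoint conditions (and, for the hanging-chain problem, the length constraint selects C).
Now fit the given data. The endpoints x = ±11 are symmetric at equal height, so the catenary is even about its minimum: a = 0 and y(x) = C cosh(x/C). The lowest point is y(0) = C cosh(0) = C, and we are told y(0) = 4, so C = 4. Therefore
    y(x) = 4 cosh(x/4),
and at the endpoints
    y(±11) = 4 cosh(11/4).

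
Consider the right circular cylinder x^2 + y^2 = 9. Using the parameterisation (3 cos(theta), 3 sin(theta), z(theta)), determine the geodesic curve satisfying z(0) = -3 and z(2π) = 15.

Parameterise the cylinder of radius R = 3 as
    r(θ) = (3 cos θ, 3 sin θ, z(θ)).
The arc-length element is
    ds = sqrt(9 + (dz/dθ)^2) dθ,
so the Lagrangian is L = sqrt(9 + z'^2).
L depends on z' only, not on z or θ, so ∂L/∂z = 0 and
    ∂L/∂z' = z' / sqrt(9 + z'^2).
The Euler-Lagrange equation gives
    d/dθ( z' / sqrt(9 + z'^2) ) = 0,
so z' is constant. Integrating once:
    z(θ) = a θ + b,
a helix on the cylinder (a straight line when the cylinder is unrolled). The constants a, b are determined by the endpoint conditions.
With endpoint conditions z(0) = -3 and z(2π) = 15: from z(0) = b we get b = -3, and a·2π + -3 = 15 gives a = 9/π, so
    z(θ) = (9/π) θ − 3.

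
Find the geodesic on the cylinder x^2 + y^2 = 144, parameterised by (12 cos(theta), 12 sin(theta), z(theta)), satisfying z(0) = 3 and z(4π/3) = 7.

Parameterise the cylinder of radius R = 12 as
    r(θ) = (12 cos θ, 12 sin θ, z(θ)).
The arc-length element is
    ds = sqrt(144 + (dz/dθ)^2) dθ,
so the Lagrangian is L = sqrt(144 + z'^2).
L depends on z' only, not on z or θ, so ∂L/∂z = 0 and
    ∂L/∂z' = z' / sqrt(144 + z'^2).
The Euler-Lagrange equation gives
    d/dθ( z' / sqrt(144 + z'^2) ) = 0,
so z' is constant. Integrating once:
    z(θ) = a θ + b,
a helix on the cylinder (a straight line when the cylinder is unrolled). The constants a, b are determined by the endpoint conditions.
With endpoint conditions z(0) = 3 and z(4π/3) = 7: from z(0) = b we get b = 3, and a·4π/3 + 3 = 7 gives a = 3/π, so
    z(θ) = (3/π) θ + 3.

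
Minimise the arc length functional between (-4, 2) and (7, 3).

Arc-length functional: J[y] = ∫ sqrt(1 + (y')^2) dx.
Lagrangian L = sqrt(1 + (y')^2) has no explicit y dependence, so ∂L/∂y = 0 and the Euler-Lagrange equation gives
    d/dx( y' / sqrt(1 + (y')^2) ) = 0  ⇒  y' / sqrt(1 + (y')^2) = const.
Hence y' is constant, so y(x) is affine.
Fitting the endpoints (-4, 2) and (7, 3):
    slope m = (3 − 2) / (7 − (-4)) = 1/11,
    intercept c = 2 − m·(-4) = 26/11.
Extremal: y(x) = (1/11) x + 26/11.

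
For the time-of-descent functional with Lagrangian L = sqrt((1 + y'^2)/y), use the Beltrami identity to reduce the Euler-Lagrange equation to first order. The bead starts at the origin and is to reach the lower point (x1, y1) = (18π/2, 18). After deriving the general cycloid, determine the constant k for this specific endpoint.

The Lagrangian L = sqrt((1 + y'^2) / y) has no explicit x dependence, so the Beltrami identity applies:
    L − y' ∂L/∂y' = C.
Compute ∂L/∂y' = y' / sqrt(y (1 + y'^2)).
Substitute:
    sqrt((1 + y'^2)/y) − y'·y' / sqrt(y (1 + y'^2))
    = (1 + y'^2) / sqrt(y (1 + y'^2)) − y'^2 / sqrt(y (1 + y'^2))
    = 1 / sqrt(y (1 + y'^2)) = C.
Squaring and rearranging gives the first integral
    y (1 + y'^2) = 1/C^2 =: k   (constant).
Solving this first-order ODE by the substitution
    y = (k/2)(1 − cos θ)
yields the cycloid parameterisation
    x(θ) = (k/2)(θ − sin θ),   y(θ) = (k/2)(1 − cos θ).
The constant k is fixed by the endpoint condition.
Now fit the given lower endpoint (x1, y1) = (18π/2, 18). At the bottom of the first arch (θ = π), the parametric equations give
    y(π) = (k/2)(1 − cos π) = k,
    x(π) = (k/2)(π − sin π) = kπ/2.
Matching y(π) = 18 gives k = 18, consistent with x(π) = 18π/2. Therefore the specific cycloid is
    x(θ) = (18/2)(θ − sin θ),   y(θ) = (18/2)(1 − cos θ).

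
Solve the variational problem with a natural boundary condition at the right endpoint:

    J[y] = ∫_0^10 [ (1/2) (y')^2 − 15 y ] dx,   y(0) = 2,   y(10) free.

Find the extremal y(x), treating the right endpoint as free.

The Lagrangian L = (1/2) (y')^2 − 15 y gives
    ∂L/∂y = −15,   ∂L/∂y' = y'.
Euler-Lagrange: d/dx(y') − (−15) = 0, i.e. y'' + 15 = 0, so
    y(x) = −(15/2) x^2 + C1 x + C2.
Fixed left endpoint y(0) = 2 ⇒ C2 = 2.
The right endpoint x = 10 is free, so the natural (transversality) condition is ∂L/∂y' |_{x=10} = 0, i.e. y'(10) = 0.
Compute y'(x) = −15 x + C1, so y'(10) = −150 + C1 = 0 ⇒ C1 = 150.
Therefore the extremal is
    y(x) = −(15/2) x^2 + 150 x + 2.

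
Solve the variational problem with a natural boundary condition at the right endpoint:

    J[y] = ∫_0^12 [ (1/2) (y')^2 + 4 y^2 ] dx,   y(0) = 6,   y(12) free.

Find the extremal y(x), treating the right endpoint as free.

The Lagrangian L = (1/2) (y')^2 + 4 y^2 gives
    ∂L/∂y = 8 y,   ∂L/∂y' = y'.
Euler-Lagrange: y'' − 8 y = 0.
With k = sqrt(8), the general solution is
    y(x) = A cosh(sqrt(8) x) + B sinh(sqrt(8) x).
Fixed left endpoint y(0) = 6 ⇒ A = 6.
The right endpoint x = 12 is free, so the natural (transversality) condition is ∂L/∂y' |_{x=12} = 0, i.e. y'(12) = 0.
Compute y'(x) = A k sinh(k x) + B k cosh(k x), so
    y'(12) = A k sinh(k·12) + B k cosh(k·12) = 0
    ⇒ B = −A tanh(k·12) = − 6 tanh(sqrt(8)·12).
Therefore the extremal is
    y(x) = 6 cosh(sqrt(8) x) − 6 tanh(sqrt(8)·12) sinh(sqrt(8) x).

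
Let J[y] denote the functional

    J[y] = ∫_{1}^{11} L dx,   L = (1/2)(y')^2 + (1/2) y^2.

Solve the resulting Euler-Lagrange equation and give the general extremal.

The Lagrangian is L = (1/2)(y')^2 + (1/2) y^2.
∂L/∂y = y.
∂L/∂y' = y'.
The Euler-Lagrange equation d/dx(∂L/∂y') − ∂L/∂y = 0 becomes:
    y'' - y = 0
General solution: y(x) = A e^x + B e^(-x), where A and B are arbitrary constants fixed by the endpoint conditions.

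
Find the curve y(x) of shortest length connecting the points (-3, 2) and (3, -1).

Arc-length functional: J[y] = ∫ sqrt(1 + (y')^2) dx.
Lagrangian L = sqrt(1 + (y')^2) has no explicit y dependence, so ∂L/∂y = 0 and the Euler-Lagrange equation gives
    d/dx( y' / sqrt(1 + (y')^2) ) = 0  ⇒  y' / sqrt(1 + (y')^2) = const.
Hence y' is constant, so y(x) is affine.
Fitting the endpoints (-3, 2) and (3, -1):
    slope m = ((-1) − 2) / (3 − (-3)) = -1/2,
    intercept c = 2 − m·(-3) = 1/2.
Extremal: y(x) = (-1/2) x + 1/2.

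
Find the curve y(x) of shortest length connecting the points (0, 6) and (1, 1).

Arc-length functional: J[y] = ∫ sqrt(1 + (y')^2) dx.
Lagrangian L = sqrt(1 + (y')^2) has no explicit y dependence, so ∂L/∂y = 0 and the Euler-Lagrange equation gives
    d/dx( y' / sqrt(1 + (y')^2) ) = 0  ⇒  y' / sqrt(1 + (y')^2) = const.
Hence y' is constant, so y(x) is affine.
Fitting the endpoints (0, 6) and (1, 1):
    slope m = (1 − 6) / (1 − 0) = -5,
    intercept c = 6 − m·0 = 6.
Extremal: y(x) = -5 x + 6.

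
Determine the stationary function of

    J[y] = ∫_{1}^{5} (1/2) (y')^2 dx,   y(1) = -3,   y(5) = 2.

The Lagrangian is L = (1/2) (y')^2.
Compute ∂L/∂y = 0, ∂L/∂y' = y'.
The Euler-Lagrange equation d/dx(∂L/∂y') − ∂L/∂y = 0 reduces to
    y'' = 0.
Its general solution is
    y(x) = A x + B,
with A, B fixed by the endpoint conditions.
Applying the endpoint conditions y(1) = -3 and y(5) = 2: solve A·1 + B = -3 and A·5 + B = 2. Subtracting gives A(5 − 1) = 2 − -3, so A = 5/4, and B = -3 − A·1 = -17/4. Therefore
    y(x) = (5/4) x - 17/4.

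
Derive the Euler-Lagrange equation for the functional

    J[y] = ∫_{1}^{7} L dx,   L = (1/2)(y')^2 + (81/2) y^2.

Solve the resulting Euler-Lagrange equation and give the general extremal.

The Lagrangian is L = (1/2)(y')^2 + (81/2) y^2.
∂L/∂y = 81y.
∂L/∂y' = y'.
The Euler-Lagrange equation d/dx(∂L/∂y') − ∂L/∂y = 0 becomes:
    y'' - 81 y = 0
General solution: y(x) = A e^(9x) + B e^(-9x), where A and B are arbitrary constants fixed by the endpoint conditions.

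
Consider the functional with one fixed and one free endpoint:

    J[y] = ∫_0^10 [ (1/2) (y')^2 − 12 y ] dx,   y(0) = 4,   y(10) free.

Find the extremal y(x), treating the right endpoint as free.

The Lagrangian L = (1/2) (y')^2 − 12 y gives
    ∂L/∂y = −12,   ∂L/∂y' = y'.
Euler-Lagrange: d/dx(y') − (−12) = 0, i.e. y'' + 12 = 0, so
    y(x) = −(12/2) x^2 + C1 x + C2.
Fixed left endpoint y(0) = 4 ⇒ C2 = 4.
The right endpoint x = 10 is free, so the natural (transversality) condition is ∂L/∂y' |_{x=10} = 0, i.e. y'(10) = 0.
Compute y'(x) = −12 x + C1, so y'(10) = −120 + C1 = 0 ⇒ C1 = 120.
Therefore the extremal is
    y(x) = −6 x^2 + 120 x + 4.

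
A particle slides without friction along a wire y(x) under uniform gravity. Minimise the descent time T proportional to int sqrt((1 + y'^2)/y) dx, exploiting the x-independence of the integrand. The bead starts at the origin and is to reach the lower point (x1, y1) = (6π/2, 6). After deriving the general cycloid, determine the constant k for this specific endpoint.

The Lagrangian L = sqrt((1 + y'^2) / y) has no explicit x dependence, so the Beltrami identity applies:
    L − y' ∂L/∂y' = C.
Compute ∂L/∂y' = y' / sqrt(y (1 + y'^2)).
Substitute:
    sqrt((1 + y'^2)/y) − y'·y' / sqrt(y (1 + y'^2))
    = (1 + y'^2) / sqrt(y (1 + y'^2)) − y'^2 / sqrt(y (1 + y'^2))
    = 1 / sqrt(y (1 + y'^2)) = C.
Squaring and rearranging gives the first integral
    y (1 + y'^2) = 1/C^2 =: k   (constant).
Solving this first-order ODE by the substitution
    y = (k/2)(1 − cos θ)
yields the cycloid parameterisation
    x(θ) = (k/2)(θ − sin θ),   y(θ) = (k/2)(1 − cos θ).
The constant k is fixed by the endpoint condition.
Now fit the given lower endpoint (x1, y1) = (6π/2, 6). At the bottom of the first arch (θ = π), the parametric equations give
    y(π) = (k/2)(1 − cos π) = k,
    x(π) = (k/2)(π − sin π) = kπ/2.
Matching y(π) = 6 gives k = 6, consistent with x(π) = 6π/2. Therefore the specific cycloid is
    x(θ) = (6/2)(θ − sin θ),   y(θ) = (6/2)(1 − cos θ).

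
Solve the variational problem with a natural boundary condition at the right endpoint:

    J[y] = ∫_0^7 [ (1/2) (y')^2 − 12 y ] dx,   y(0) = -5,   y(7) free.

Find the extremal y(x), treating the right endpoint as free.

The Lagrangian L = (1/2) (y')^2 − 12 y gives
    ∂L/∂y = −12,   ∂L/∂y' = y'.
Euler-Lagrange: d/dx(y') − (−12) = 0, i.e. y'' + 12 = 0, so
    y(x) = −(12/2) x^2 + C1 x + C2.
Fixed left endpoint y(0) = -5 ⇒ C2 = -5.
The right endpoint x = 7 is free, so the natural (transversality) condition is ∂L/∂y' |_{x=7} = 0, i.e. y'(7) = 0.
Compute y'(x) = −12 x + C1, so y'(7) = −84 + C1 = 0 ⇒ C1 = 84.
Therefore the extremal is
    y(x) = −6 x^2 + 84 x − 5.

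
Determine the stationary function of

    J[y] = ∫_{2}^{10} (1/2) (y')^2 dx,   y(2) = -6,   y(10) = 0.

The Lagrangian is L = (1/2) (y')^2.
Compute ∂L/∂y = 0, ∂L/∂y' = y'.
The Euler-Lagrange equation d/dx(∂L/∂y') − ∂L/∂y = 0 reduces to
    y'' = 0.
Its general solution is
    y(x) = A x + B,
with A, B fixed by the endpoint conditions.
Applying the endpoint conditions y(2) = -6 and y(10) = 0: solve A·2 + B = -6 and A·10 + B = 0. Subtracting gives A(10 − 2) = 0 − -6, so A = 3/4, and B = -6 − A·2 = -15/2. Therefore
    y(x) = (3/4) x - 15/2.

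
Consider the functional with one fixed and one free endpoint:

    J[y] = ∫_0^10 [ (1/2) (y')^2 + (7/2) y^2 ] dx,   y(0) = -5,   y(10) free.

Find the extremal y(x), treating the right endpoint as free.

The Lagrangian L = (1/2) (y')^2 + (7/2) y^2 gives
    ∂L/∂y = 7 y,   ∂L/∂y' = y'.
Euler-Lagrange: y'' − 7 y = 0.
With k = sqrt(7), the general solution is
    y(x) = A cosh(sqrt(7) x) + B sinh(sqrt(7) x).
Fixed left endpoint y(0) = -5 ⇒ A = -5.
The right endpoint x = 10 is free, so the natural (transversality) condition is ∂L/∂y' |_{x=10} = 0, i.e. y'(10) = 0.
Compute y'(x) = A k sinh(k x) + B k cosh(k x), so
    y'(10) = A k sinh(k·10) + B k cosh(k·10) = 0
    ⇒ B = −A tanh(k·10) = 5 tanh(sqrt(7)·10).
Therefore the extremal is
    y(x) = −5 cosh(sqrt(7) x) + 5 tanh(sqrt(7)·10) sinh(sqrt(7) x).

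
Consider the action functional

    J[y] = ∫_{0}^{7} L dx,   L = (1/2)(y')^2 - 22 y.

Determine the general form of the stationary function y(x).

The Lagrangian is L = (1/2)(y')^2 - 22 y.
∂L/∂y = -22.
∂L/∂y' = y'.
The Euler-Lagrange equation d/dx(∂L/∂y') − ∂L/∂y = 0 becomes:
    y'' + 22 = 0
General solution: y(x) = -11 x^2 + A x + B, where A and B are arbitrary constants fixed by the endpoint conditions.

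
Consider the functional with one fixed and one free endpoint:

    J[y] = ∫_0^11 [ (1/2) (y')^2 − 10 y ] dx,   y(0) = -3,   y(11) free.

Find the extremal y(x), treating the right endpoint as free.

The Lagrangian L = (1/2) (y')^2 − 10 y gives
    ∂L/∂y = −10,   ∂L/∂y' = y'.
Euler-Lagrange: d/dx(y') − (−10) = 0, i.e. y'' + 10 = 0, so
    y(x) = −(10/2) x^2 + C1 x + C2.
Fixed left endpoint y(0) = -3 ⇒ C2 = -3.
The right endpoint x = 11 is free, so the natural (transversality) condition is ∂L/∂y' |_{x=11} = 0, i.e. y'(11) = 0.
Compute y'(x) = −10 x + C1, so y'(11) = −110 + C1 = 0 ⇒ C1 = 110.
Therefore the extremal is
    y(x) = −5 x^2 + 110 x − 3.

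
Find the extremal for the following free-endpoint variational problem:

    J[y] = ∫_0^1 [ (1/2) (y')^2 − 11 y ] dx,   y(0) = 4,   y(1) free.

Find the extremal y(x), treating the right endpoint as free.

The Lagrangian L = (1/2) (y')^2 − 11 y gives
    ∂L/∂y = −11,   ∂L/∂y' = y'.
Euler-Lagrange: d/dx(y') − (−11) = 0, i.e. y'' + 11 = 0, so
    y(x) = −(11/2) x^2 + C1 x + C2.
Fixed left endpoint y(0) = 4 ⇒ C2 = 4.
The right endpoint x = 1 is free, so the natural (transversality) condition is ∂L/∂y' |_{x=1} = 0, i.e. y'(1) = 0.
Compute y'(x) = −11 x + C1, so y'(1) = −11 + C1 = 0 ⇒ C1 = 11.
Therefore the extremal is
    y(x) = −(11/2) x^2 + 11 x + 4.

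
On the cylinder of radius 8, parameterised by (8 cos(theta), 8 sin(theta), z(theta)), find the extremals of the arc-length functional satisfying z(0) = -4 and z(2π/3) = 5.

Parameterise the cylinder of radius R = 8 as
    r(θ) = (8 cos θ, 8 sin θ, z(θ)).
The arc-length element is
    ds = sqrt(64 + (dz/dθ)^2) dθ,
so the Lagrangian is L = sqrt(64 + z'^2).
L depends on z' only, not on z or θ, so ∂L/∂z = 0 and
    ∂L/∂z' = z' / sqrt(64 + z'^2).
The Euler-Lagrange equation gives
    d/dθ( z' / sqrt(64 + z'^2) ) = 0,
so z' is constant. Integrating once:
    z(θ) = a θ + b,
a helix on the cylinder (a straight line when the cylinder is unrolled). The constants a, b are determined by the endpoint conditions.
With endpoint conditions z(0) = -4 and z(2π/3) = 5: from z(0) = b we get b = -4, and a·2π/3 + -4 = 5 gives a = 27/(2π), so
    z(θ) = (27/(2π)) θ − 4.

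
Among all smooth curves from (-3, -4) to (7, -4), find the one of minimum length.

Arc-length functional: J[y] = ∫ sqrt(1 + (y')^2) dx.
Lagrangian L = sqrt(1 + (y')^2) has no explicit y dependence, so ∂L/∂y = 0 and the Euler-Lagrange equation gives
    d/dx( y' / sqrt(1 + (y')^2) ) = 0  ⇒  y' / sqrt(1 + (y')^2) = const.
Hence y' is constant, so y(x) is affine.
Fitting the endpoints (-3, -4) and (7, -4):
    slope m = ((-4) − (-4)) / (7 − (-3)) = 0,
    intercept c = (-4) − m·(-3) = -4.
Extremal: y(x) = -4.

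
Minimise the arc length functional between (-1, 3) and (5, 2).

Arc-length functional: J[y] = ∫ sqrt(1 + (y')^2) dx.
Lagrangian L = sqrt(1 + (y')^2) has no explicit y dependence, so ∂L/∂y = 0 and the Euler-Lagrange equation gives
    d/dx( y' / sqrt(1 + (y')^2) ) = 0  ⇒  y' / sqrt(1 + (y')^2) = const.
Hence y' is constant, so y(x) is affine.
Fitting the endpoints (-1, 3) and (5, 2):
    slope m = (2 − 3) / (5 − (-1)) = -1/6,
    intercept c = 3 − m·(-1) = 17/6.
Extremal: y(x) = (-1/6) x + 17/6.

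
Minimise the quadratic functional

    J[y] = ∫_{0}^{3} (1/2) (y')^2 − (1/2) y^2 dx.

The Lagrangian is L = (1/2) (y')^2 − (1/2) y^2.
Compute ∂L/∂y = -y, ∂L/∂y' = y'.
The Euler-Lagrange equation d/dx(∂L/∂y') − ∂L/∂y = 0 reduces to
    y'' + y = 0.
Its general solution is
    y(x) = A sin(x) + B cos(x),
with A, B fixed by the endpoint conditions.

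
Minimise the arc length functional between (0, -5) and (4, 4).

Arc-length functional: J[y] = ∫ sqrt(1 + (y')^2) dx.
Lagrangian L = sqrt(1 + (y')^2) has no explicit y dependence, so ∂L/∂y = 0 and the Euler-Lagrange equation gives
    d/dx( y' / sqrt(1 + (y')^2) ) = 0  ⇒  y' / sqrt(1 + (y')^2) = const.
Hence y' is constant, so y(x) is affine.
Fitting the endpoints (0, -5) and (4, 4):
    slope m = (4 − (-5)) / (4 − 0) = 9/4,
    intercept c = (-5) − m·0 = -5.
Extremal: y(x) = (9/4) x - 5.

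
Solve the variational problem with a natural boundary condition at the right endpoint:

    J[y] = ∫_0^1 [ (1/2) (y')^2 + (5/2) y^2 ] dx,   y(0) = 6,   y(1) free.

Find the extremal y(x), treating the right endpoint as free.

The Lagrangian L = (1/2) (y')^2 + (5/2) y^2 gives
    ∂L/∂y = 5 y,   ∂L/∂y' = y'.
Euler-Lagrange: y'' − 5 y = 0.
With k = sqrt(5), the general solution is
    y(x) = A cosh(sqrt(5) x) + B sinh(sqrt(5) x).
Fixed left endpoint y(0) = 6 ⇒ A = 6.
The right endpoint x = 1 is free, so the natural (transversality) condition is ∂L/∂y' |_{x=1} = 0, i.e. y'(1) = 0.
Compute y'(x) = A k sinh(k x) + B k cosh(k x), so
    y'(1) = A k sinh(k·1) + B k cosh(k·1) = 0
    ⇒ B = −A tanh(k·1) = − 6 tanh(sqrt(5)·1).
Therefore the extremal is
    y(x) = 6 cosh(sqrt(5) x) − 6 tanh(sqrt(5)·1) sinh(sqrt(5) x).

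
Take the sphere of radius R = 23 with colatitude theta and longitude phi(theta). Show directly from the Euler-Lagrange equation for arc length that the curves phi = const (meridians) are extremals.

On the sphere of radius R = 23 with spherical coordinates (θ, φ), the induced metric is
    ds^2 = 529(dθ^2 + sin^2(θ) dφ^2).
Using θ as the parameter, the arc-length functional becomes
    J[φ] = ∫ 23 sqrt(1 + sin^2(θ) (dφ/dθ)^2) dθ.
So L = 23 sqrt(1 + sin^2(θ) φ'^2). Compute
    ∂L/∂φ = 0  (L has no explicit φ dependence),
    ∂L/∂φ' = 23 sin^2(θ) φ' / sqrt(1 + sin^2(θ) φ'^2).
For the candidate φ(θ) = c (constant), φ' = 0, so ∂L/∂φ' evaluated along the candidate vanishes, and ∂L/∂φ is identically zero. Hence
    d/dθ(∂L/∂φ') − ∂L/∂φ = 0
is satisfied. Therefore meridians φ = const are extremals of arc length — they are geodesics on the sphere.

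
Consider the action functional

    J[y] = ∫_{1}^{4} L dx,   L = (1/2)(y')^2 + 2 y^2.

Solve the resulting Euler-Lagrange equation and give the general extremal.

The Lagrangian is L = (1/2)(y')^2 + 2 y^2.
∂L/∂y = 4y.
∂L/∂y' = y'.
The Euler-Lagrange equation d/dx(∂L/∂y') − ∂L/∂y = 0 becomes:
    y'' - 4 y = 0
General solution: y(x) = A e^(2x) + B e^(-2x), where A and B are arbitrary constants fixed by the endpoint conditions.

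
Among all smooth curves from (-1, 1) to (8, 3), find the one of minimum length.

Arc-length functional: J[y] = ∫ sqrt(1 + (y')^2) dx.
Lagrangian L = sqrt(1 + (y')^2) has no explicit y dependence, so ∂L/∂y = 0 and the Euler-Lagrange equation gives
    d/dx( y' / sqrt(1 + (y')^2) ) = 0  ⇒  y' / sqrt(1 + (y')^2) = const.
Hence y' is constant, so y(x) is affine.
Fitting the endpoints (-1, 1) and (8, 3):
    slope m = (3 − 1) / (8 − (-1)) = 2/9,
    intercept c = 1 − m·(-1) = 11/9.
Extremal: y(x) = (2/9) x + 11/9.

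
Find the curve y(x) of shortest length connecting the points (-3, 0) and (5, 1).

Arc-length functional: J[y] = ∫ sqrt(1 + (y')^2) dx.
Lagrangian L = sqrt(1 + (y')^2) has no explicit y dependence, so ∂L/∂y = 0 and the Euler-Lagrange equation gives
    d/dx( y' / sqrt(1 + (y')^2) ) = 0  ⇒  y' / sqrt(1 + (y')^2) = const.
Hence y' is constant, so y(x) is affine.
Fitting the endpoints (-3, 0) and (5, 1):
    slope m = (1 − 0) / (5 − (-3)) = 1/8,
    intercept c = 0 − m·(-3) = 3/8.
Extremal: y(x) = (1/8) x + 3/8.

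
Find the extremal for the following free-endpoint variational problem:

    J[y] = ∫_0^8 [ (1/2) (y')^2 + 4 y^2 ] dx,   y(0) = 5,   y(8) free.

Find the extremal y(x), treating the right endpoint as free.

The Lagrangian L = (1/2) (y')^2 + 4 y^2 gives
    ∂L/∂y = 8 y,   ∂L/∂y' = y'.
Euler-Lagrange: y'' − 8 y = 0.
With k = sqrt(8), the general solution is
    y(x) = A cosh(sqrt(8) x) + B sinh(sqrt(8) x).
Fixed left endpoint y(0) = 5 ⇒ A = 5.
The right endpoint x = 8 is free, so the natural (transversality) condition is ∂L/∂y' |_{x=8} = 0, i.e. y'(8) = 0.
Compute y'(x) = A k sinh(k x) + B k cosh(k x), so
    y'(8) = A k sinh(k·8) + B k cosh(k·8) = 0
    ⇒ B = −A tanh(k·8) = − 5 tanh(sqrt(8)·8).
Therefore the extremal is
    y(x) = 5 cosh(sqrt(8) x) − 5 tanh(sqrt(8)·8) sinh(sqrt(8) x).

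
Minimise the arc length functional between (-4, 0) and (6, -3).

Arc-length functional: J[y] = ∫ sqrt(1 + (y')^2) dx.
Lagrangian L = sqrt(1 + (y')^2) has no explicit y dependence, so ∂L/∂y = 0 and the Euler-Lagrange equation gives
    d/dx( y' / sqrt(1 + (y')^2) ) = 0  ⇒  y' / sqrt(1 + (y')^2) = const.
Hence y' is constant, so y(x) is affine.
Fitting the endpoints (-4, 0) and (6, -3):
    slope m = ((-3) − 0) / (6 − (-4)) = -3/10,
    intercept c = 0 − m·(-4) = -6/5.
Extremal: y(x) = (-3/10) x - 6/5.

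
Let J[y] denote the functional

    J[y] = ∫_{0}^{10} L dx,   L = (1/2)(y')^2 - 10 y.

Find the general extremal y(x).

The Lagrangian is L = (1/2)(y')^2 - 10 y.
∂L/∂y = -10.
∂L/∂y' = y'.
The Euler-Lagrange equation d/dx(∂L/∂y') − ∂L/∂y = 0 becomes:
    y'' + 10 = 0
General solution: y(x) = -5 x^2 + A x + B, where A and B are arbitrary constants fixed by the endpoint conditions.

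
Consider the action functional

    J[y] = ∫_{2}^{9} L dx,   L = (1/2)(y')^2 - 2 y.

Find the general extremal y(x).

The Lagrangian is L = (1/2)(y')^2 - 2 y.
∂L/∂y = -2.
∂L/∂y' = y'.
The Euler-Lagrange equation d/dx(∂L/∂y') − ∂L/∂y = 0 becomes:
    y'' + 2 = 0
General solution: y(x) = -x^2 + A x + B, where A and B are arbitrary constants fixed by the endpoint conditions.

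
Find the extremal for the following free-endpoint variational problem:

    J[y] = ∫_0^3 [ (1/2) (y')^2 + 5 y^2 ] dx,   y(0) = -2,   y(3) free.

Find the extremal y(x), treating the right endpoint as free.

The Lagrangian L = (1/2) (y')^2 + 5 y^2 gives
    ∂L/∂y = 10 y,   ∂L/∂y' = y'.
Euler-Lagrange: y'' − 10 y = 0.
With k = sqrt(10), the general solution is
    y(x) = A cosh(sqrt(10) x) + B sinh(sqrt(10) x).
Fixed left endpoint y(0) = -2 ⇒ A = -2.
The right endpoint x = 3 is free, so the natural (transversality) condition is ∂L/∂y' |_{x=3} = 0, i.e. y'(3) = 0.
Compute y'(x) = A k sinh(k x) + B k cosh(k x), so
    y'(3) = A k sinh(k·3) + B k cosh(k·3) = 0
    ⇒ B = −A tanh(k·3) = 2 tanh(sqrt(10)·3).
Therefore the extremal is
    y(x) = −2 cosh(sqrt(10) x) + 2 tanh(sqrt(10)·3) sinh(sqrt(10) x).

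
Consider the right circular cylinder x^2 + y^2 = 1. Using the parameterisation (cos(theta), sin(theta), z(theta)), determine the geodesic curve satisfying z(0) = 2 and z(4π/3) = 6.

Parameterise the cylinder of radius R = 1 as
    r(θ) = (cos θ, sin θ, z(θ)).
The arc-length element is
    ds = sqrt(1 + (dz/dθ)^2) dθ,
so the Lagrangian is L = sqrt(1 + z'^2).
L depends on z' only, not on z or θ, so ∂L/∂z = 0 and
    ∂L/∂z' = z' / sqrt(1 + z'^2).
The Euler-Lagrange equation gives
    d/dθ( z' / sqrt(1 + z'^2) ) = 0,
so z' is constant. Integrating once:
    z(θ) = a θ + b,
a helix on the cylinder (a straight line when the cylinder is unrolled). The constants a, b are determined by the endpoint conditions.
With endpoint conditions z(0) = 2 and z(4π/3) = 6: from z(0) = b we get b = 2, and a·4π/3 + 2 = 6 gives a = 3/π, so
    z(θ) = (3/π) θ + 2.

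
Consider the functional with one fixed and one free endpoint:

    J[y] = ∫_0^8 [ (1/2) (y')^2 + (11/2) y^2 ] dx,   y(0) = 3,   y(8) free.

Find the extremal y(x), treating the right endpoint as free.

The Lagrangian L = (1/2) (y')^2 + (11/2) y^2 gives
    ∂L/∂y = 11 y,   ∂L/∂y' = y'.
Euler-Lagrange: y'' − 11 y = 0.
With k = sqrt(11), the general solution is
    y(x) = A cosh(sqrt(11) x) + B sinh(sqrt(11) x).
Fixed left endpoint y(0) = 3 ⇒ A = 3.
The right endpoint x = 8 is free, so the natural (transversality) condition is ∂L/∂y' |_{x=8} = 0, i.e. y'(8) = 0.
Compute y'(x) = A k sinh(k x) + B k cosh(k x), so
    y'(8) = A k sinh(k·8) + B k cosh(k·8) = 0
    ⇒ B = −A tanh(k·8) = − 3 tanh(sqrt(11)·8).
Therefore the extremal is
    y(x) = 3 cosh(sqrt(11) x) − 3 tanh(sqrt(11)·8) sinh(sqrt(11) x).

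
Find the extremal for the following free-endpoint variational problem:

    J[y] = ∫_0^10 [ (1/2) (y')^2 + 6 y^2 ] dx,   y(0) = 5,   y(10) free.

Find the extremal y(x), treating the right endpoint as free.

The Lagrangian L = (1/2) (y')^2 + 6 y^2 gives
    ∂L/∂y = 12 y,   ∂L/∂y' = y'.
Euler-Lagrange: y'' − 12 y = 0.
With k = sqrt(12), the general solution is
    y(x) = A cosh(sqrt(12) x) + B sinh(sqrt(12) x).
Fixed left endpoint y(0) = 5 ⇒ A = 5.
The right endpoint x = 10 is free, so the natural (transversality) condition is ∂L/∂y' |_{x=10} = 0, i.e. y'(10) = 0.
Compute y'(x) = A k sinh(k x) + B k cosh(k x), so
    y'(10) = A k sinh(k·10) + B k cosh(k·10) = 0
    ⇒ B = −A tanh(k·10) = − 5 tanh(sqrt(12)·10).
Therefore the extremal is
    y(x) = 5 cosh(sqrt(12) x) − 5 tanh(sqrt(12)·10) sinh(sqrt(12) x).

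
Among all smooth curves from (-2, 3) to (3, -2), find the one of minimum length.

Arc-length functional: J[y] = ∫ sqrt(1 + (y')^2) dx.
Lagrangian L = sqrt(1 + (y')^2) has no explicit y dependence, so ∂L/∂y = 0 and the Euler-Lagrange equation gives
    d/dx( y' / sqrt(1 + (y')^2) ) = 0  ⇒  y' / sqrt(1 + (y')^2) = const.
Hence y' is constant, so y(x) is affine.
Fitting the endpoints (-2, 3) and (3, -2):
    slope m = ((-2) − 3) / (3 − (-2)) = -1,
    intercept c = 3 − m·(-2) = 1.
Extremal: y(x) = -x + 1.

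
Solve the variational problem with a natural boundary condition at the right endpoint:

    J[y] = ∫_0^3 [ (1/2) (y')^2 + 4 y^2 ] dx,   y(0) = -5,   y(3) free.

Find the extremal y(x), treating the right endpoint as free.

The Lagrangian L = (1/2) (y')^2 + 4 y^2 gives
    ∂L/∂y = 8 y,   ∂L/∂y' = y'.
Euler-Lagrange: y'' − 8 y = 0.
With k = sqrt(8), the general solution is
    y(x) = A cosh(sqrt(8) x) + B sinh(sqrt(8) x).
Fixed left endpoint y(0) = -5 ⇒ A = -5.
The right endpoint x = 3 is free, so the natural (transversality) condition is ∂L/∂y' |_{x=3} = 0, i.e. y'(3) = 0.
Compute y'(x) = A k sinh(k x) + B k cosh(k x), so
    y'(3) = A k sinh(k·3) + B k cosh(k·3) = 0
    ⇒ B = −A tanh(k·3) = 5 tanh(sqrt(8)·3).
Therefore the extremal is
    y(x) = −5 cosh(sqrt(8) x) + 5 tanh(sqrt(8)·3) sinh(sqrt(8) x).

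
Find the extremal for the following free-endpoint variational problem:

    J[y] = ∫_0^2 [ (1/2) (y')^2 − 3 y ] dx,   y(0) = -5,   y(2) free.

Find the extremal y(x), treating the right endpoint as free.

The Lagrangian L = (1/2) (y')^2 − 3 y gives
    ∂L/∂y = −3,   ∂L/∂y' = y'.
Euler-Lagrange: d/dx(y') − (−3) = 0, i.e. y'' + 3 = 0, so
    y(x) = −(3/2) x^2 + C1 x + C2.
Fixed left endpoint y(0) = -5 ⇒ C2 = -5.
The right endpoint x = 2 is free, so the natural (transversality) condition is ∂L/∂y' |_{x=2} = 0, i.e. y'(2) = 0.
Compute y'(x) = −3 x + C1, so y'(2) = −6 + C1 = 0 ⇒ C1 = 6.
Therefore the extremal is
    y(x) = −(3/2) x^2 + 6 x − 5.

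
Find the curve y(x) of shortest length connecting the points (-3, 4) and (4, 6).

Arc-length functional: J[y] = ∫ sqrt(1 + (y')^2) dx.
Lagrangian L = sqrt(1 + (y')^2) has no explicit y dependence, so ∂L/∂y = 0 and the Euler-Lagrange equation gives
    d/dx( y' / sqrt(1 + (y')^2) ) = 0  ⇒  y' / sqrt(1 + (y')^2) = const.
Hence y' is constant, so y(x) is affine.
Fitting the endpoints (-3, 4) and (4, 6):
    slope m = (6 − 4) / (4 − (-3)) = 2/7,
    intercept c = 4 − m·(-3) = 34/7.
Extremal: y(x) = (2/7) x + 34/7.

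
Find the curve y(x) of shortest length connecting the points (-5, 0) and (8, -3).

Arc-length functional: J[y] = ∫ sqrt(1 + (y')^2) dx.
Lagrangian L = sqrt(1 + (y')^2) has no explicit y dependence, so ∂L/∂y = 0 and the Euler-Lagrange equation gives
    d/dx( y' / sqrt(1 + (y')^2) ) = 0  ⇒  y' / sqrt(1 + (y')^2) = const.
Hence y' is constant, so y(x) is affine.
Fitting the endpoints (-5, 0) and (8, -3):
    slope m = ((-3) − 0) / (8 − (-5)) = -3/13,
    intercept c = 0 − m·(-5) = -15/13.
Extremal: y(x) = (-3/13) x - 15/13.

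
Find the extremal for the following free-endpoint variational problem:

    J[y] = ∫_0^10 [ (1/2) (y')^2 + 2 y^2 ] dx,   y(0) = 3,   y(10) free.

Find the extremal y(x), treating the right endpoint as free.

The Lagrangian L = (1/2) (y')^2 + 2 y^2 gives
    ∂L/∂y = 4 y,   ∂L/∂y' = y'.
Euler-Lagrange: y'' − 4 y = 0.
With k = 2, the general solution is
    y(x) = A cosh(2 x) + B sinh(2 x).
Fixed left endpoint y(0) = 3 ⇒ A = 3.
The right endpoint x = 10 is free, so the natural (transversality) condition is ∂L/∂y' |_{x=10} = 0, i.e. y'(10) = 0.
Compute y'(x) = A k sinh(k x) + B k cosh(k x), so
    y'(10) = A k sinh(k·10) + B k cosh(k·10) = 0
    ⇒ B = −A tanh(k·10) = − 3 tanh(2·10).
Therefore the extremal is
    y(x) = 3 cosh(2 x) − 3 tanh(2·10) sinh(2 x).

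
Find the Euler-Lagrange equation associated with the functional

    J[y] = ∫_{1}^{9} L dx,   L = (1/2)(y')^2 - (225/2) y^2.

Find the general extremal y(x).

The Lagrangian is L = (1/2)(y')^2 - (225/2) y^2.
∂L/∂y = -225y.
∂L/∂y' = y'.
The Euler-Lagrange equation d/dx(∂L/∂y') − ∂L/∂y = 0 becomes:
    y'' + 225 y = 0
General solution: y(x) = A sin(15x) + B cos(15x), where A and B are arbitrary constants fixed by the endpoint conditions.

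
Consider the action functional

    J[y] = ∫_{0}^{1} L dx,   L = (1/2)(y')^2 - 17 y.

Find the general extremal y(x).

The Lagrangian is L = (1/2)(y')^2 - 17 y.
∂L/∂y = -17.
∂L/∂y' = y'.
The Euler-Lagrange equation d/dx(∂L/∂y') − ∂L/∂y = 0 becomes:
    y'' + 17 = 0
General solution: y(x) = -(17/2) x^2 + A x + B, where A and B are arbitrary constants fixed by the endpoint conditions.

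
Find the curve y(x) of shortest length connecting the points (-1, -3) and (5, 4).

Arc-length functional: J[y] = ∫ sqrt(1 + (y')^2) dx.
Lagrangian L = sqrt(1 + (y')^2) has no explicit y dependence, so ∂L/∂y = 0 and the Euler-Lagrange equation gives
    d/dx( y' / sqrt(1 + (y')^2) ) = 0  ⇒  y' / sqrt(1 + (y')^2) = const.
Hence y' is constant, so y(x) is affine.
Fitting the endpoints (-1, -3) and (5, 4):
    slope m = (4 − (-3)) / (5 − (-1)) = 7/6,
    intercept c = (-3) − m·(-1) = -11/6.
Extremal: y(x) = (7/6) x - 11/6.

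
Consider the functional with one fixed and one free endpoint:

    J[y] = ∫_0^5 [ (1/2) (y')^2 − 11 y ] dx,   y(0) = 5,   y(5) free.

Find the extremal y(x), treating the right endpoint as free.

The Lagrangian L = (1/2) (y')^2 − 11 y gives
    ∂L/∂y = −11,   ∂L/∂y' = y'.
Euler-Lagrange: d/dx(y') − (−11) = 0, i.e. y'' + 11 = 0, so
    y(x) = −(11/2) x^2 + C1 x + C2.
Fixed left endpoint y(0) = 5 ⇒ C2 = 5.
The right endpoint x = 5 is free, so the natural (transversality) condition is ∂L/∂y' |_{x=5} = 0, i.e. y'(5) = 0.
Compute y'(x) = −11 x + C1, so y'(5) = −55 + C1 = 0 ⇒ C1 = 55.
Therefore the extremal is
    y(x) = −(11/2) x^2 + 55 x + 5.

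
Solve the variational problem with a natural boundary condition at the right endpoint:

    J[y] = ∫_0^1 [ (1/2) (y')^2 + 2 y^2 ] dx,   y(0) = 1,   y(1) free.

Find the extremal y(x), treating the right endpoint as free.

The Lagrangian L = (1/2) (y')^2 + 2 y^2 gives
    ∂L/∂y = 4 y,   ∂L/∂y' = y'.
Euler-Lagrange: y'' − 4 y = 0.
With k = 2, the general solution is
    y(x) = A cosh(2 x) + B sinh(2 x).
Fixed left endpoint y(0) = 1 ⇒ A = 1.
The right endpoint x = 1 is free, so the natural (transversality) condition is ∂L/∂y' |_{x=1} = 0, i.e. y'(1) = 0.
Compute y'(x) = A k sinh(k x) + B k cosh(k x), so
    y'(1) = A k sinh(k·1) + B k cosh(k·1) = 0
    ⇒ B = −A tanh(k·1) = − tanh(2·1).
Therefore the extremal is
    y(x) = cosh(2 x) − tanh(2·1) sinh(2 x).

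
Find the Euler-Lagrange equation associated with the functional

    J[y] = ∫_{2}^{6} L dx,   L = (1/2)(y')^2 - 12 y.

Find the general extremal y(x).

The Lagrangian is L = (1/2)(y')^2 - 12 y.
∂L/∂y = -12.
∂L/∂y' = y'.
The Euler-Lagrange equation d/dx(∂L/∂y') − ∂L/∂y = 0 becomes:
    y'' + 12 = 0
General solution: y(x) = -6 x^2 + A x + B, where A and B are arbitrary constants fixed by the endpoint conditions.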